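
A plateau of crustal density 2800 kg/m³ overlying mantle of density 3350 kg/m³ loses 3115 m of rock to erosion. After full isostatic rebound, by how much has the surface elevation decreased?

Rebound u = e ρ_c/ρ_m = 3115 m × 2800/3350 = 2604 m.
Net surface drop = e − u = 3115 m − 2604 m = e (ρ_m − ρ_c)/ρ_m = 511 m.

511 m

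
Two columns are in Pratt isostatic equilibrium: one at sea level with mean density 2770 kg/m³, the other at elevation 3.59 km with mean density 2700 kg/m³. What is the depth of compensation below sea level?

138 km

ρ_ref D = ρ (D + h) → D (ρ_ref − ρ) = ρ h.
D = ρ h/(ρ_ref − ρ) = 2700 × 3.59 km/(2770 − 2700) = 138 km.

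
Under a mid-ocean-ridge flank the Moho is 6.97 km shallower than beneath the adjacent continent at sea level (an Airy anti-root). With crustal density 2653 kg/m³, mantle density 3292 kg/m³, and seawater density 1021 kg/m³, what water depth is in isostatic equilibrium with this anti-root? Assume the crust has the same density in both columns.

2.73 km

Replacing a thickness d of crust by seawater at the top must be balanced by replacing crust with mantle at the base: d (ρ_c − ρ_w) = a (ρ_m − ρ_c).
d = a (ρ_m − ρ_c)/(ρ_c − ρ_w) = 6.97 km × 639/1632 = 2.73 km.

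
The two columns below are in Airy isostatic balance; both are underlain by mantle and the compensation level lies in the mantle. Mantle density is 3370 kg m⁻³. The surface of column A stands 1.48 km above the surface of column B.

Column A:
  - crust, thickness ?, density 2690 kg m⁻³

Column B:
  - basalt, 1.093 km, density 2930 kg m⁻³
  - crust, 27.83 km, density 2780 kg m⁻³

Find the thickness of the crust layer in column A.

32.2 km

Take the compensation level at the base of the deeper column (depth z_c below the surface of column A) and equate Σ ρ_i t_i down to z_c; mantle fills any gap and the z_c terms cancel.
Column A: x×2690 + (z_c − 0 − x)×3370
Column B: 1.48×0 + 1.093×2930 + 27.83×2780 + (z_c − 1.48 − 28.923)×3370
The z_c×3370 term appears on both sides and cancels. Collect the known terms of each column as K = Σ(ρt)_known − 3370 × (depth of known layers): K_A = 0 − 3370×0 = 0; K_B = 80569.89 − 3370×(1.48 + 28.923) = −21888.22.
Balance: K_A − x×(3370 − 2690) = K_B, so x = (K_A − K_B)/(3370 − 2690) = 21888.2/680 = 32.2 km.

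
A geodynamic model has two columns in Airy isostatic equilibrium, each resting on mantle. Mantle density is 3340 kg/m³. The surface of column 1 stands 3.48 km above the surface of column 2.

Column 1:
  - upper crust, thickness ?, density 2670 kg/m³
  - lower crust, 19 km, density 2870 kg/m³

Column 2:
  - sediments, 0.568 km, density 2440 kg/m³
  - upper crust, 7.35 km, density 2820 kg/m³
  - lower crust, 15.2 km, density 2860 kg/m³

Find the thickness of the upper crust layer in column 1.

Take the compensation level at the base of the deeper column (depth z_c below the surface of column 1) and equate Σ ρ_i t_i down to z_c; mantle fills any gap and the z_c terms cancel.
Column 1: x×2670 + 19×2870 + (z_c − 19 − x)×3340
Column 2: 3.48×0 + 0.568×2440 + 7.35×2820 + 15.2×2860 + (z_c − 3.48 − 23.118)×3340
The z_c×3340 term appears on both sides and cancels. Collect the known terms of each column as K = Σ(ρt)_known − 3340 × (depth of known layers): K_1 = 54530 − 3340×19 = −8930; K_2 = 65584.92 − 3340×(3.48 + 23.118) = −23252.4.
Balance: K_1 − x×(3340 − 2670) = K_2, so x = (K_1 − K_2)/(3340 − 2670) = 14322.4/670 = 21.4 km.

21.4 km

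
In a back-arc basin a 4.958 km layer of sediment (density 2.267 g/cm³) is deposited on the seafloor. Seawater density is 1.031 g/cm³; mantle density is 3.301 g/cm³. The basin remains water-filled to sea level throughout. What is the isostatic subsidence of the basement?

Submarine loading: the sediment displaces seawater, and the subsidence is in turn flooded, so s (ρ_m − ρ_w) = t (ρ_sed − ρ_w).
s = 4.958 km × (2.267 − 1.031) / (3.301 − 1.031) = 2.7 km.

2.7 km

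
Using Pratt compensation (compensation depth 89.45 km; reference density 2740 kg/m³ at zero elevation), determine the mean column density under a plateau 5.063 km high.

2590 kg/m³

Pratt balance: ρ_ref D = ρ (D + h).
ρ = ρ_ref D/(D + h) = 2740 × 89.45 km/(89.45 km + 5.063 km) = 2590 kg/m³.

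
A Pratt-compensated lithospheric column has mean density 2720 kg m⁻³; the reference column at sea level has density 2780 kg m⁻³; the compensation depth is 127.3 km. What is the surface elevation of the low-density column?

ρ_ref D = ρ (D + h) → h = D (ρ_ref − ρ)/ρ.
h = 127.3 km × (2780 − 2720)/2720 = 2.81 km.

2.81 km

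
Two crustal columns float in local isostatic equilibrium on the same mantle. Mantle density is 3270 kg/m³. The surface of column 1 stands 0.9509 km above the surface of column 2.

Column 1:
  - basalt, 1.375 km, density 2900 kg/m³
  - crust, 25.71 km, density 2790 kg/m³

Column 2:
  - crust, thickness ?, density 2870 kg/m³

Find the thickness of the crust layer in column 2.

Take the compensation level at the base of the deeper column (depth z_c below the surface of column 1) and equate Σ ρ_i t_i down to z_c; mantle fills any gap and the z_c terms cancel.
Column 1: 1.375×2900 + 25.71×2790 + (z_c − 27.085)×3270
Column 2: 0.9509×0 + x×2870 + (z_c − 0.9509 − 0 − x)×3270
The z_c×3270 term appears on both sides and cancels. Collect the known terms of each column as K = Σ(ρt)_known − 3270 × (depth of known layers): K_1 = 75718.4 − 3270×27.085 = −12849.55; K_2 = 0 − 3270×(0.9509 + 0) = −3109.443.
Balance: K_1 = K_2 − x×(3270 − 2870), so x = (K_2 − K_1)/(3270 − 2870) = 9740.11/400 = 24.4 km.

24.4 km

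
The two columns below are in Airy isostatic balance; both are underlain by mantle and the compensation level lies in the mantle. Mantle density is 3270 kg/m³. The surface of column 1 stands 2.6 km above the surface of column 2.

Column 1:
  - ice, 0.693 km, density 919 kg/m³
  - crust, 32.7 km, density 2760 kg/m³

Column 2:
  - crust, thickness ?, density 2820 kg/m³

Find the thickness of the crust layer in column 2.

Take the compensation level at the base of the deeper column (depth z_c below the surface of column 1) and equate Σ ρ_i t_i down to z_c; mantle fills any gap and the z_c terms cancel.
Column 1: 0.693×919 + 32.7×2760 + (z_c − 33.393)×3270
Column 2: 2.6×0 + x×2820 + (z_c − 2.6 − 0 − x)×3270
The z_c×3270 term appears on both sides and cancels. Collect the known terms of each column as K = Σ(ρt)_known − 3270 × (depth of known layers): K_1 = 90888.867 − 3270×33.393 = −18306.243; K_2 = 0 − 3270×(2.6 + 0) = −8502.
Balance: K_1 = K_2 − x×(3270 − 2820), so x = (K_2 − K_1)/(3270 − 2820) = 9804.24/450 = 21.8 km.

21.8 km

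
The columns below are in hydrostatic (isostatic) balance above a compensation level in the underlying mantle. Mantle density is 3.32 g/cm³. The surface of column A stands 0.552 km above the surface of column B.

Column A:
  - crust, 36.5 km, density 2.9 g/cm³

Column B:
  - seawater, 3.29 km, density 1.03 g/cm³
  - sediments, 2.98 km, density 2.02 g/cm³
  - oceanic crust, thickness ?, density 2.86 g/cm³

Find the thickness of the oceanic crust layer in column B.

4.54 km

Take the compensation level at the base of the deeper column (depth z_c below the surface of column A) and equate Σ ρ_i t_i down to z_c; mantle fills any gap and the z_c terms cancel.
Column A: 36.5×2.9 + (z_c − 36.5)×3.32
Column B: 0.552×0 + 3.29×1.03 + 2.98×2.02 + x×2.86 + (z_c − 0.552 − 6.27 − x)×3.32
The z_c×3.32 term appears on both sides and cancels. Collect the known terms of each column as K = Σ(ρt)_known − 3.32 × (depth of known layers): K_A = 105.85 − 3.32×36.5 = −15.33; K_B = 9.4083 − 3.32×(0.552 + 6.27) = −13.24074.
Balance: K_A = K_B − x×(3.32 − 2.86), so x = (K_B − K_A)/(3.32 − 2.86) = 2.08926/0.46 = 4.54 km.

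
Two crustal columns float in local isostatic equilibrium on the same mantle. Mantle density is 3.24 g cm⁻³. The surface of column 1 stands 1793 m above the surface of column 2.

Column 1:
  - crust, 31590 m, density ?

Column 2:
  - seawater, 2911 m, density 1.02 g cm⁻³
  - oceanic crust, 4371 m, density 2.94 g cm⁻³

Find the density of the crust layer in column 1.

2.81 g cm⁻³

Take the compensation level at the base of the deeper column (depth z_c below the surface of column 1) and equate Σ ρ_i t_i down to z_c; mantle fills any gap and the z_c terms cancel.
Column 1: 31590×ρ + (z_c − 31590)×3.24
Column 2: 1793×0 + 2911×1.02 + 4371×2.94 + (z_c − 1793 − 7282)×3.24
The z_c×3.24 term appears on both sides and cancels. Collect the known terms of each column as K = Σ(ρt)_known − 3.24 × (depth of known layers): K_1 = 0 − 3.24×31590 = −102351.6; K_2 = 15819.96 − 3.24×(1793 + 7282) = −13583.04.
Balance: K_1 + 31590×ρ = K_2, so ρ = (K_2 − K_1)/31590 = 88768.6/31590 = 2.81 g cm⁻³.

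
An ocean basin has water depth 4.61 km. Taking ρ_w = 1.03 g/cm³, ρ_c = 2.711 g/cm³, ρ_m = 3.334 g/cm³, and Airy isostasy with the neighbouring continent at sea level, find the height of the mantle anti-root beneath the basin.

Equating mass per unit area of the two columns: replacing crust with seawater at the top is compensated by replacing crust with mantle at the base: d (ρ_c − ρ_w) = a (ρ_m − ρ_c).
a = d (ρ_c − ρ_w)/(ρ_m − ρ_c) = 4.61 km × 1.681/0.623 = 12.4 km.

12.4 km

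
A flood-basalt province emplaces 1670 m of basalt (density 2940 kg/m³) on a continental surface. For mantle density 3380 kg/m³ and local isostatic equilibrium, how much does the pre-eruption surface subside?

Subaerial loading: s = t ρ_load / ρ_m.
s = 1670 m × 2940/3380 = 1450 m.

1450 m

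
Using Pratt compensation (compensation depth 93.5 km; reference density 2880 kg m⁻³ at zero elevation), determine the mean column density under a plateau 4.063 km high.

2760 kg m⁻³

Pratt balance: ρ_ref D = ρ (D + h).
ρ = ρ_ref D/(D + h) = 2880 × 93.5 km/(93.5 km + 4.063 km) = 2760 kg m⁻³.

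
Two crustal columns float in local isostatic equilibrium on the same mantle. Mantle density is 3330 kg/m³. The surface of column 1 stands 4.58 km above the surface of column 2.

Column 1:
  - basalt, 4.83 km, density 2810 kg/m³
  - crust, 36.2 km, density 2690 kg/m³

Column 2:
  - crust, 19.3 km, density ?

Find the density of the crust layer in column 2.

2790 kg/m³

Take the compensation level at the base of the deeper column (depth z_c below the surface of column 1) and equate Σ ρ_i t_i down to z_c; mantle fills any gap and the z_c terms cancel.
Column 1: 4.83×2810 + 36.2×2690 + (z_c − 41.03)×3330
Column 2: 4.58×0 + 19.3×ρ + (z_c − 4.58 − 19.3)×3330
The z_c×3330 term appears on both sides and cancels. Collect the known terms of each column as K = Σ(ρt)_known − 3330 × (depth of known layers): K_1 = 110950.3 − 3330×41.03 = −25679.6; K_2 = 0 − 3330×(4.58 + 19.3) = −79520.4.
Balance: K_1 = K_2 + 19.3×ρ, so ρ = (K_1 − K_2)/19.3 = 53840.8/19.3 = 2790 kg/m³.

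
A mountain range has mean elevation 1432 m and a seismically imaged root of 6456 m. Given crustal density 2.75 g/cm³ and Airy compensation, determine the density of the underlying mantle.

3.36 g/cm³

Airy balance: ρ_c h = (ρ_m − ρ_c) r → ρ_m = ρ_c (1 + h/r).
ρ_m = 2.75 × (1 + 1432 m/6456 m) = 3.36 g/cm³.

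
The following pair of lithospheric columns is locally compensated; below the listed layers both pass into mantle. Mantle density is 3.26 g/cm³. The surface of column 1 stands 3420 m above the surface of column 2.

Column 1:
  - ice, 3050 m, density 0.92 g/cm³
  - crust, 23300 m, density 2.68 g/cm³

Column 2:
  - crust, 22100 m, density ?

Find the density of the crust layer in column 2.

2.83 g/cm³

Take the compensation level at the base of the deeper column (depth z_c below the surface of column 1) and equate Σ ρ_i t_i down to z_c; mantle fills any gap and the z_c terms cancel.
Column 1: 3050×0.92 + 23300×2.68 + (z_c − 26350)×3.26
Column 2: 3420×0 + 22100×ρ + (z_c − 3420 − 22100)×3.26
The z_c×3.26 term appears on both sides and cancels. Collect the known terms of each column as K = Σ(ρt)_known − 3.26 × (depth of known layers): K_1 = 65250 − 3.26×26350 = −20651; K_2 = 0 − 3.26×(3420 + 22100) = −83195.2.
Balance: K_1 = K_2 + 22100×ρ, so ρ = (K_1 − K_2)/22100 = 62544.2/22100 = 2.83 g/cm³.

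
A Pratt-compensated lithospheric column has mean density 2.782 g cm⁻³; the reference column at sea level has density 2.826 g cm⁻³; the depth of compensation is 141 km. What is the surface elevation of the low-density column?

ρ_ref D = ρ (D + h) → h = D (ρ_ref − ρ)/ρ.
h = 141 km × (2.826 − 2.782)/2.782 = 2.23 km.

2.23 km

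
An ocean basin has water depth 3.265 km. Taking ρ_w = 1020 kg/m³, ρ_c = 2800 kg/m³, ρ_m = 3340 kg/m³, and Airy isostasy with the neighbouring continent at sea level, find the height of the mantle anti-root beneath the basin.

By Archimedes' principle applied to the lithosphere: replacing crust with seawater at the top is compensated by replacing crust with mantle at the base: d (ρ_c − ρ_w) = a (ρ_m − ρ_c).
a = d (ρ_c − ρ_w)/(ρ_m − ρ_c) = 3.265 km × 1780/540 = 10.8 km.

10.8 km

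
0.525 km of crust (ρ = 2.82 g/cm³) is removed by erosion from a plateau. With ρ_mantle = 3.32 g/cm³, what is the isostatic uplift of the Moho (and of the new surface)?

Unloading: uplift u = e ρ_c/ρ_m = 0.525 km × 2.82/3.32 = 0.446 km.

0.446 km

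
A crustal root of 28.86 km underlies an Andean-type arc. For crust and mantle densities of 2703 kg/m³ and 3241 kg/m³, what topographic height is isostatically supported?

Balancing pressure at the compensation depth: ρ_c h = (ρ_m − ρ_c) r.
h = r (ρ_m − ρ_c) / ρ_c = 28.86 km × (3241 − 2703) / 2703 = 5.74 km.

5.74 km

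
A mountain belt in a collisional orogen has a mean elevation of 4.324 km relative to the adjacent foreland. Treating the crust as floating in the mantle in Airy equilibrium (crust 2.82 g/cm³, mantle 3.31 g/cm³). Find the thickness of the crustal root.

For local isostatic compensation: the weight of the topography is balanced by the buoyancy of the root, ρ_c h = (ρ_m − ρ_c) r.
r = h · ρ_c / (ρ_m − ρ_c) = 4.324 km × 2.82 / (3.31 − 2.82) = 24.9 km.

24.9 km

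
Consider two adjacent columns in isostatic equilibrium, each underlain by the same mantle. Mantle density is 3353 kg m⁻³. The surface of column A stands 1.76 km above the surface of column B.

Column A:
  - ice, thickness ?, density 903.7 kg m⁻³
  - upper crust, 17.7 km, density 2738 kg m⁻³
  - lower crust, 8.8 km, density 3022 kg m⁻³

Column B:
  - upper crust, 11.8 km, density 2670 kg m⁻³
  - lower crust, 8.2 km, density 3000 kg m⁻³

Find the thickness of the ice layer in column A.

Take the compensation level at the base of the deeper column (depth z_c below the surface of column A) and equate Σ ρ_i t_i down to z_c; mantle fills any gap and the z_c terms cancel.
Column A: x×903.7 + 17.7×2738 + 8.8×3022 + (z_c − 26.5 − x)×3353
Column B: 1.76×0 + 11.8×2670 + 8.2×3000 + (z_c − 1.76 − 20)×3353
The z_c×3353 term appears on both sides and cancels. Collect the known terms of each column as K = Σ(ρt)_known − 3353 × (depth of known layers): K_A = 75056.2 − 3353×26.5 = −13798.3; K_B = 56106 − 3353×(1.76 + 20) = −16855.28.
Balance: K_A − x×(3353 − 903.7) = K_B, so x = (K_A − K_B)/(3353 − 903.7) = 3056.98/2449.3 = 1.25 km.

1.25 km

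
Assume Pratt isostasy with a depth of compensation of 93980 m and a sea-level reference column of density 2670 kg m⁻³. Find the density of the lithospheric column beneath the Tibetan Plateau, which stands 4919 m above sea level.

2540 kg m⁻³

Pratt balance: ρ_ref D = ρ (D + h).
ρ = ρ_ref D/(D + h) = 2670 × 93980 m/(93980 m + 4919 m) = 2540 kg m⁻³.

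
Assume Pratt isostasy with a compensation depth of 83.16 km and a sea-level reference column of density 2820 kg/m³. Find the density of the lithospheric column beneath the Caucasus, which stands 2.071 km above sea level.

2750 kg/m³

Pratt balance: ρ_ref D = ρ (D + h).
ρ = ρ_ref D/(D + h) = 2820 × 83.16 km/(83.16 km + 2.071 km) = 2750 kg/m³.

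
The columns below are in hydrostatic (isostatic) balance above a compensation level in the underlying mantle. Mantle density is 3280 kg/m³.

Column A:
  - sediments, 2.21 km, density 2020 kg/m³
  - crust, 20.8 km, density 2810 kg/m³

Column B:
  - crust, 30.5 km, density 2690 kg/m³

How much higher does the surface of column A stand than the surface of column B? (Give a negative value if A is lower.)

For any compensation level in the mantle, the mantle terms cancel and isostasy reduces to e = (Σt_A − Σt_B) − (Σ(ρt)_A − Σ(ρt)_B) / ρ_m.
Σt_A = 23.01 km; Σt_B = 30.5 km; Σ(ρt)_A = 62912.2; Σ(ρt)_B = 82045 (in km·kg/m³).
e = (23.01 − 30.5) − (62912.2 − 82045) / 3280 = −1.66 km.

−1.66 km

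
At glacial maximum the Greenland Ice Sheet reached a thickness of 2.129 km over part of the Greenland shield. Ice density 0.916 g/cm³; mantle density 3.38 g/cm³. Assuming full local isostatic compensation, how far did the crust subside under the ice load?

0.577 km

Equating mass per unit area of the two columns: the ice load ρ_ice t is balanced by mantle displaced below, ρ_m s.
s = t ρ_ice / ρ_m = 2.129 km × 0.916/3.38 = 0.577 km.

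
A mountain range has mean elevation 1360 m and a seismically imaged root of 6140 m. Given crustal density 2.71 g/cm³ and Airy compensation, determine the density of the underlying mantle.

Airy balance: ρ_c h = (ρ_m − ρ_c) r → ρ_m = ρ_c (1 + h/r).
ρ_m = 2.71 × (1 + 1360 m/6140 m) = 3.31 g/cm³.

3.31 g/cm³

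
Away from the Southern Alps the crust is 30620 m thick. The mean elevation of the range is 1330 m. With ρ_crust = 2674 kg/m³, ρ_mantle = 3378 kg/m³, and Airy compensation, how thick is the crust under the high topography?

Root depth r = h ρ_c / (ρ_m − ρ_c) = 1330 m × 2674 / 704 = 5052 m.
Total thickness = T + h + r = 30620 m + 1330 m + 5052 m = 37000 m.

37000 m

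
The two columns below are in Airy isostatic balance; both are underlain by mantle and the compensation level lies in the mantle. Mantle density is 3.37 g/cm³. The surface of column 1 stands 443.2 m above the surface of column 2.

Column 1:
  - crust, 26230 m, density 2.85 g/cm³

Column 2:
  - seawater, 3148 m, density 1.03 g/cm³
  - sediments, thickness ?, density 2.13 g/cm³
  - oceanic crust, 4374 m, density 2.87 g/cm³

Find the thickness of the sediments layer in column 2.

Take the compensation level at the base of the deeper column (depth z_c below the surface of column 1) and equate Σ ρ_i t_i down to z_c; mantle fills any gap and the z_c terms cancel.
Column 1: 26230×2.85 + (z_c − 26230)×3.37
Column 2: 443.2×0 + 3148×1.03 + x×2.13 + 4374×2.87 + (z_c − 443.2 − 7522 − x)×3.37
The z_c×3.37 term appears on both sides and cancels. Collect the known terms of each column as K = Σ(ρt)_known − 3.37 × (depth of known layers): K_1 = 74755.5 − 3.37×26230 = −13639.6; K_2 = 15795.82 − 3.37×(443.2 + 7522) = −11046.904.
Balance: K_1 = K_2 − x×(3.37 − 2.13), so x = (K_2 − K_1)/(3.37 − 2.13) = 2592.7/1.24 = 2090 m.

2090 m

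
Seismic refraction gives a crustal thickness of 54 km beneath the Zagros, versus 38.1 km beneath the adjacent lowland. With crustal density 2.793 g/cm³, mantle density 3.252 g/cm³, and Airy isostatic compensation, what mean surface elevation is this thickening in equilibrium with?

2.24 km

Excess crust Δ = 54 km − 38.1 km = 15.9 km, split between elevation h and root r with h + r = Δ.
Airy balance ρ_c h = (ρ_m − ρ_c) r gives r = h ρ_c/(ρ_m − ρ_c), so h (1 + ρ_c/(ρ_m − ρ_c)) = Δ, i.e. h = Δ (ρ_m − ρ_c)/ρ_m.
h = 15.9 km × 0.459/3.252 = 2.24 km.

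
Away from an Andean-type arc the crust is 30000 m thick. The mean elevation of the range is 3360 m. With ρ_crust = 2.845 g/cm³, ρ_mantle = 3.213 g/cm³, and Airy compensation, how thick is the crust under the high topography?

59300 m

Root depth r = h ρ_c / (ρ_m − ρ_c) = 3360 m × 2.845 / 0.368 = 25980 m.
Total thickness = T + h + r = 30000 m + 3360 m + 25980 m = 59300 m.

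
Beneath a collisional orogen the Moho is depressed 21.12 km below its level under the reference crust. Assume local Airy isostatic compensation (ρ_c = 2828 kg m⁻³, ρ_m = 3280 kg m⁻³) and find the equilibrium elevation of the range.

Equating mass per unit area of the two columns: ρ_c h = (ρ_m − ρ_c) r.
h = r (ρ_m − ρ_c) / ρ_c = 21.12 km × (3280 − 2828) / 2828 = 3.38 km.

3.38 km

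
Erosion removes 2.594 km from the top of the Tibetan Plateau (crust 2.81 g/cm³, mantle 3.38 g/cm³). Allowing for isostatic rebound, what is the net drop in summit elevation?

0.437 km

Rebound u = e ρ_c/ρ_m = 2.594 km × 2.81/3.38 = 2.157 km.
Net surface drop = e − u = 2.594 km − 2.157 km = e (ρ_m − ρ_c)/ρ_m = 0.437 km.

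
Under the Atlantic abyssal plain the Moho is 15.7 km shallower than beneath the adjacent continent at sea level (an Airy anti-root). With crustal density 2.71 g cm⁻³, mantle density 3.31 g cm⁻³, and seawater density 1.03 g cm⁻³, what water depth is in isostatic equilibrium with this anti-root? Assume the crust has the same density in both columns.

Replacing a thickness d of crust by seawater at the top must be balanced by replacing crust with mantle at the base: d (ρ_c − ρ_w) = a (ρ_m − ρ_c).
d = a (ρ_m − ρ_c)/(ρ_c − ρ_w) = 15.7 km × 0.6/1.68 = 5.61 km.

5.61 km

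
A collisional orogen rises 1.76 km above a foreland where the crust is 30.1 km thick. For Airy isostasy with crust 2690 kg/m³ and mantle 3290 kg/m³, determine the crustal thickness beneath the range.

39.8 km

Root depth r = h ρ_c / (ρ_m − ρ_c) = 1.76 km × 2690 / 600 = 7.891 km.
Total thickness = T + h + r = 30.1 km + 1.76 km + 7.891 km = 39.8 km.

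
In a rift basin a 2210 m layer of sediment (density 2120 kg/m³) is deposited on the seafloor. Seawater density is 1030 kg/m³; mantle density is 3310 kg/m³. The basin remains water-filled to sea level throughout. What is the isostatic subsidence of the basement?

Submarine loading: the sediment displaces seawater, and the subsidence is in turn flooded, so s (ρ_m − ρ_w) = t (ρ_sed − ρ_w).
s = 2210 m × (2120 − 1030) / (3310 − 1030) = 1060 m.

1060 m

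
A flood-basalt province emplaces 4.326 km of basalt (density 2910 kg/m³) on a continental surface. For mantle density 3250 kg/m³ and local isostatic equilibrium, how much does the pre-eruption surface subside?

3.87 km

Subaerial loading: s = t ρ_load / ρ_m.
s = 4.326 km × 2910/3250 = 3.87 km.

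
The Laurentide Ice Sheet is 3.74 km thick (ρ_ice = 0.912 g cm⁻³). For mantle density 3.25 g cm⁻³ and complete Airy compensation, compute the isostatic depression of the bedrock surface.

Isostatic balance requires: the ice load ρ_ice t is balanced by mantle displaced below, ρ_m s.
s = t ρ_ice / ρ_m = 3.74 km × 0.912/3.25 = 1.05 km.

1.05 km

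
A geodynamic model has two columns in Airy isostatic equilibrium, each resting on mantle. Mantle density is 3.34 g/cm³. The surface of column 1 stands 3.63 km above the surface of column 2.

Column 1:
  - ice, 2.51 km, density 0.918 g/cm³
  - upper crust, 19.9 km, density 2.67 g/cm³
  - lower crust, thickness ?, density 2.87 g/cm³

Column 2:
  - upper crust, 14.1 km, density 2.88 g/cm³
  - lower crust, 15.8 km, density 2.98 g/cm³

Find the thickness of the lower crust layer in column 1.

Take the compensation level at the base of the deeper column (depth z_c below the surface of column 1) and equate Σ ρ_i t_i down to z_c; mantle fills any gap and the z_c terms cancel.
Column 1: 2.51×0.918 + 19.9×2.67 + x×2.87 + (z_c − 22.41 − x)×3.34
Column 2: 3.63×0 + 14.1×2.88 + 15.8×2.98 + (z_c − 3.63 − 29.9)×3.34
The z_c×3.34 term appears on both sides and cancels. Collect the known terms of each column as K = Σ(ρt)_known − 3.34 × (depth of known layers): K_1 = 55.43718 − 3.34×22.41 = −19.41222; K_2 = 87.692 − 3.34×(3.63 + 29.9) = −24.2982.
Balance: K_1 − x×(3.34 − 2.87) = K_2, so x = (K_1 − K_2)/(3.34 − 2.87) = 4.88598/0.47 = 10.4 km.

10.4 km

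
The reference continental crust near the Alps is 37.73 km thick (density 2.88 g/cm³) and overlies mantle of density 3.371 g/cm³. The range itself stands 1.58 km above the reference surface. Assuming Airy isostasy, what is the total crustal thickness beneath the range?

48.6 km

Root depth r = h ρ_c / (ρ_m − ρ_c) = 1.58 km × 2.88 / 0.491 = 9.268 km.
Total thickness = T + h + r = 37.73 km + 1.58 km + 9.268 km = 48.6 km.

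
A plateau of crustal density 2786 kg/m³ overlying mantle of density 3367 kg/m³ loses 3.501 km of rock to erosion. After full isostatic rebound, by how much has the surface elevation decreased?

0.604 km

Rebound u = e ρ_c/ρ_m = 3.501 km × 2786/3367 = 2.897 km.
Net surface drop = e − u = 3.501 km − 2.897 km = e (ρ_m − ρ_c)/ρ_m = 0.604 km.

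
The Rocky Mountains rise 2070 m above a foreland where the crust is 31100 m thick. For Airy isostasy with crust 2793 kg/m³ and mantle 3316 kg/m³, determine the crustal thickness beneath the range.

44200 m

Root depth r = h ρ_c / (ρ_m − ρ_c) = 2070 m × 2793 / 523 = 11050 m.
Total thickness = T + h + r = 31100 m + 2070 m + 11050 m = 44200 m.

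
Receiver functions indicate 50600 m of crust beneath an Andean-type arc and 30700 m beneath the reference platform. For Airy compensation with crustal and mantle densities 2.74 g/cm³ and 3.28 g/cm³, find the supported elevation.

3280 m

Excess crust Δ = 50600 m − 30700 m = 19900 m, split between elevation h and root r with h + r = Δ.
Airy balance ρ_c h = (ρ_m − ρ_c) r gives r = h ρ_c/(ρ_m − ρ_c), so h (1 + ρ_c/(ρ_m − ρ_c)) = Δ, i.e. h = Δ (ρ_m − ρ_c)/ρ_m.
h = 19900 m × 0.54/3.28 = 3280 m.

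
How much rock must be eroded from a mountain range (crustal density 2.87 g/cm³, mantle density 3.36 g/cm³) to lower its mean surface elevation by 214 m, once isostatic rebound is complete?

1470 m

Net drop Δ = e − u = e − e ρ_c/ρ_m = e (ρ_m − ρ_c)/ρ_m.
e = Δ ρ_m/(ρ_m − ρ_c) = 214 m × 3.36/0.49 = 1470 m.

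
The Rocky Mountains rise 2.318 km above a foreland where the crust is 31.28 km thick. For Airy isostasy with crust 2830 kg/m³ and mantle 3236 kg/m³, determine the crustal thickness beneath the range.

Root depth r = h ρ_c / (ρ_m − ρ_c) = 2.318 km × 2830 / 406 = 16.16 km.
Total thickness = T + h + r = 31.28 km + 2.318 km + 16.16 km = 49.8 km.

49.8 km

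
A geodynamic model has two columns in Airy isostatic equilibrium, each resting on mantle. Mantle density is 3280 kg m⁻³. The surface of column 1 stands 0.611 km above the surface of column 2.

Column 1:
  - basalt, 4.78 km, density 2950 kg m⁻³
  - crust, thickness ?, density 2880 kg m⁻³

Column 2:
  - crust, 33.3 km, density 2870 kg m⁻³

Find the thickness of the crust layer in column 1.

Take the compensation level at the base of the deeper column (depth z_c below the surface of column 1) and equate Σ ρ_i t_i down to z_c; mantle fills any gap and the z_c terms cancel.
Column 1: 4.78×2950 + x×2880 + (z_c − 4.78 − x)×3280
Column 2: 0.611×0 + 33.3×2870 + (z_c − 0.611 − 33.3)×3280
The z_c×3280 term appears on both sides and cancels. Collect the known terms of each column as K = Σ(ρt)_known − 3280 × (depth of known layers): K_1 = 14101 − 3280×4.78 = −1577.4; K_2 = 95571 − 3280×(0.611 + 33.3) = −15657.08.
Balance: K_1 − x×(3280 − 2880) = K_2, so x = (K_1 − K_2)/(3280 − 2880) = 14079.7/400 = 35.2 km.

35.2 km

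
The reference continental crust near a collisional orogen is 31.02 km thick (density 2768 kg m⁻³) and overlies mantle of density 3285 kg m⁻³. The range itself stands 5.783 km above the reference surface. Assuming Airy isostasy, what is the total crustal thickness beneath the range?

Root depth r = h ρ_c / (ρ_m − ρ_c) = 5.783 km × 2768 / 517 = 30.96 km.
Total thickness = T + h + r = 31.02 km + 5.783 km + 30.96 km = 67.8 km.

67.8 km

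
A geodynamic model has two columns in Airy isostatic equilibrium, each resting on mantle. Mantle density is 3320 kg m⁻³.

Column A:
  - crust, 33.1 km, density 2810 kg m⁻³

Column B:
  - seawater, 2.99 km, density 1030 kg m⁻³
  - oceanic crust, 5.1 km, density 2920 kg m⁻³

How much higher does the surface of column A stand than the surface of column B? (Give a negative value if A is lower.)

2.41 km

For any compensation level in the mantle, the mantle terms cancel and isostasy reduces to e = (Σt_A − Σt_B) − (Σ(ρt)_A − Σ(ρt)_B) / ρ_m.
Σt_A = 33.1 km; Σt_B = 8.09 km; Σ(ρt)_A = 93011; Σ(ρt)_B = 17971.7 (in km·kg m⁻³).
e = (33.1 − 8.09) − (93011 − 17971.7) / 3320 = 2.41 km.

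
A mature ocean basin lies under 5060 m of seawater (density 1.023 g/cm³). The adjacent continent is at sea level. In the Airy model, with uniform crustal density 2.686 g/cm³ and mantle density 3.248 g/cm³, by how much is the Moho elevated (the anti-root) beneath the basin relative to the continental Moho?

Isostatic balance requires: replacing crust with seawater at the top is compensated by replacing crust with mantle at the base: d (ρ_c − ρ_w) = a (ρ_m − ρ_c).
a = d (ρ_c − ρ_w)/(ρ_m − ρ_c) = 5060 m × 1.663/0.562 = 15000 m.

15000 m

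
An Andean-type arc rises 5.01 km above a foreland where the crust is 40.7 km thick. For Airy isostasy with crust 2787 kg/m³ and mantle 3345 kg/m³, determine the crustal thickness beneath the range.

Root depth r = h ρ_c / (ρ_m − ρ_c) = 5.01 km × 2787 / 558 = 25.02 km.
Total thickness = T + h + r = 40.7 km + 5.01 km + 25.02 km = 70.7 km.

70.7 km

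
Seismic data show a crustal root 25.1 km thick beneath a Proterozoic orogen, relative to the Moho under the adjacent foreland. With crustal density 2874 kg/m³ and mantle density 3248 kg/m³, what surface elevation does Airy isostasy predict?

Equating mass per unit area of the two columns: ρ_c h = (ρ_m − ρ_c) r.
h = r (ρ_m − ρ_c) / ρ_c = 25.1 km × (3248 − 2874) / 2874 = 3.27 km.

3.27 km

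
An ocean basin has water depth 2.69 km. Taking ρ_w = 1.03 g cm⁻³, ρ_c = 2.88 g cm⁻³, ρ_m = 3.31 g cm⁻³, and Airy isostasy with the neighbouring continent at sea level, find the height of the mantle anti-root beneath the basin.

Equating mass per unit area of the two columns: replacing crust with seawater at the top is compensated by replacing crust with mantle at the base: d (ρ_c − ρ_w) = a (ρ_m − ρ_c).
a = d (ρ_c − ρ_w)/(ρ_m − ρ_c) = 2.69 km × 1.85/0.43 = 11.6 km.

11.6 km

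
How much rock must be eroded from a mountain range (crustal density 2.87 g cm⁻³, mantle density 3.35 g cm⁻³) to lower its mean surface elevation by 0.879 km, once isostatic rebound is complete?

6.13 km

Net drop Δ = e − u = e − e ρ_c/ρ_m = e (ρ_m − ρ_c)/ρ_m.
e = Δ ρ_m/(ρ_m − ρ_c) = 0.879 km × 3.35/0.48 = 6.13 km.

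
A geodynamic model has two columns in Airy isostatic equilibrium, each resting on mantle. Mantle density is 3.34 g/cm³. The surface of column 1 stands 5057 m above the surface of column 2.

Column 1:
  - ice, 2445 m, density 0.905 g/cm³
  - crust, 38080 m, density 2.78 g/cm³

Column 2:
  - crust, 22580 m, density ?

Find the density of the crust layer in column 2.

Take the compensation level at the base of the deeper column (depth z_c below the surface of column 1) and equate Σ ρ_i t_i down to z_c; mantle fills any gap and the z_c terms cancel.
Column 1: 2445×0.905 + 38080×2.78 + (z_c − 40525)×3.34
Column 2: 5057×0 + 22580×ρ + (z_c − 5057 − 22580)×3.34
The z_c×3.34 term appears on both sides and cancels. Collect the known terms of each column as K = Σ(ρt)_known − 3.34 × (depth of known layers): K_1 = 108075.125 − 3.34×40525 = −27278.375; K_2 = 0 − 3.34×(5057 + 22580) = −92307.58.
Balance: K_1 = K_2 + 22580×ρ, so ρ = (K_1 − K_2)/22580 = 65029.2/22580 = 2.88 g/cm³.

2.88 g/cm³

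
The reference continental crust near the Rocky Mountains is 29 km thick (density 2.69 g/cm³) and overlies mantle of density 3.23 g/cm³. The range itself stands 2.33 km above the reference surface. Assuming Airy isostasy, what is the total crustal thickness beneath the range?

42.9 km

Root depth r = h ρ_c / (ρ_m − ρ_c) = 2.33 km × 2.69 / 0.54 = 11.61 km.
Total thickness = T + h + r = 29 km + 2.33 km + 11.61 km = 42.9 km.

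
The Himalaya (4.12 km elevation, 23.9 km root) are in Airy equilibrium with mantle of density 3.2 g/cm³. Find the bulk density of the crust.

ρ_c h = (ρ_m − ρ_c) r → ρ_c (h + r) = ρ_m r → ρ_c = ρ_m r / (h + r).
ρ_c = 3.2 × 23.9 km / (4.12 km + 23.9 km) = 2.73 g/cm³.

2.73 g/cm³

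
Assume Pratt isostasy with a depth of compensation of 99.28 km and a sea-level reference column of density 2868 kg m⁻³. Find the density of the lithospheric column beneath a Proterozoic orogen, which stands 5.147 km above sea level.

Pratt balance: ρ_ref D = ρ (D + h).
ρ = ρ_ref D/(D + h) = 2868 × 99.28 km/(99.28 km + 5.147 km) = 2730 kg m⁻³.

2730 kg m⁻³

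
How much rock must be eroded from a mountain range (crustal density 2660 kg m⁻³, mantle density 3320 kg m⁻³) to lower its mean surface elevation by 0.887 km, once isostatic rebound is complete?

4.46 km

Net drop Δ = e − u = e − e ρ_c/ρ_m = e (ρ_m − ρ_c)/ρ_m.
e = Δ ρ_m/(ρ_m − ρ_c) = 0.887 km × 3320/660 = 4.46 km.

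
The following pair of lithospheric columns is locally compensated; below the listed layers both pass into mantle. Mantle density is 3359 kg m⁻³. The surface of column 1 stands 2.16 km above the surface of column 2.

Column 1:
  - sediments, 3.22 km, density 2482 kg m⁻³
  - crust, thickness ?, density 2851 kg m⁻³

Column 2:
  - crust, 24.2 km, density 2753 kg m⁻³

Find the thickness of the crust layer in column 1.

Take the compensation level at the base of the deeper column (depth z_c below the surface of column 1) and equate Σ ρ_i t_i down to z_c; mantle fills any gap and the z_c terms cancel.
Column 1: 3.22×2482 + x×2851 + (z_c − 3.22 − x)×3359
Column 2: 2.16×0 + 24.2×2753 + (z_c − 2.16 − 24.2)×3359
The z_c×3359 term appears on both sides and cancels. Collect the known terms of each column as K = Σ(ρt)_known − 3359 × (depth of known layers): K_1 = 7992.04 − 3359×3.22 = −2823.94; K_2 = 66622.6 − 3359×(2.16 + 24.2) = −21920.64.
Balance: K_1 − x×(3359 − 2851) = K_2, so x = (K_1 − K_2)/(3359 − 2851) = 19096.7/508 = 37.6 km.

37.6 km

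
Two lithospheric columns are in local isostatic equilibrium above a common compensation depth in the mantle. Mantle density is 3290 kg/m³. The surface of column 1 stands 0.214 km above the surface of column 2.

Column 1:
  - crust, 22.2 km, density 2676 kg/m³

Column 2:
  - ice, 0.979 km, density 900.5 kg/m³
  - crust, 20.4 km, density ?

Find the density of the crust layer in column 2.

2770 kg/m³

Take the compensation level at the base of the deeper column (depth z_c below the surface of column 1) and equate Σ ρ_i t_i down to z_c; mantle fills any gap and the z_c terms cancel.
Column 1: 22.2×2676 + (z_c − 22.2)×3290
Column 2: 0.214×0 + 0.979×900.5 + 20.4×ρ + (z_c − 0.214 − 21.379)×3290
The z_c×3290 term appears on both sides and cancels. Collect the known terms of each column as K = Σ(ρt)_known − 3290 × (depth of known layers): K_1 = 59407.2 − 3290×22.2 = −13630.8; K_2 = 881.5895 − 3290×(0.214 + 21.379) = −70159.3805.
Balance: K_1 = K_2 + 20.4×ρ, so ρ = (K_1 − K_2)/20.4 = 56528.6/20.4 = 2770 kg/m³.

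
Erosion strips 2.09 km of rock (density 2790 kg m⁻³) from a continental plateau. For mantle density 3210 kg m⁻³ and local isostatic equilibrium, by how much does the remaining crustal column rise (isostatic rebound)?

1.82 km

Unloading: uplift u = e ρ_c/ρ_m = 2.09 km × 2790/3210 = 1.82 km.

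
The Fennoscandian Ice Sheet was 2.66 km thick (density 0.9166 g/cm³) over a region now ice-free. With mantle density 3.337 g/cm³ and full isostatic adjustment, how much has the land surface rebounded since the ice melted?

0.731 km

Removing the load lets mantle flow back in; uplift u satisfies ρ_ice t = ρ_m u.
u = t ρ_ice/ρ_m = 2.66 km × 0.9166/3.337 = 0.731 km.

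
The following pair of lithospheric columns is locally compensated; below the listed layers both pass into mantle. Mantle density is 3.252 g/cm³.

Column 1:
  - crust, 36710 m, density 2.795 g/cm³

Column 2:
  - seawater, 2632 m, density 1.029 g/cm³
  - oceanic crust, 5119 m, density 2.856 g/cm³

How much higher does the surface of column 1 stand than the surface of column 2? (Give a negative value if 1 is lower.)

For any compensation level in the mantle, the mantle terms cancel and isostasy reduces to e = (Σt_1 − Σt_2) − (Σ(ρt)_1 − Σ(ρt)_2) / ρ_m.
Σt_1 = 36710 m; Σt_2 = 7751 m; Σ(ρt)_1 = 102604.45; Σ(ρt)_2 = 17328.192 (in m·g/cm³).
e = (36710 − 7751) − (102604.45 − 17328.192) / 3.252 = 2740 m.

2740 m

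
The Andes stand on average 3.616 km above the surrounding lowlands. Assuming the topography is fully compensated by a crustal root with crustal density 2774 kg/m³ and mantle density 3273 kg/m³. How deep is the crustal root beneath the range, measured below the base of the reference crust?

20.1 km

Equating mass per unit area of the two columns: the weight of the topography is balanced by the buoyancy of the root, ρ_c h = (ρ_m − ρ_c) r.
r = h · ρ_c / (ρ_m − ρ_c) = 3.616 km × 2774 / (3273 − 2774) = 20.1 km.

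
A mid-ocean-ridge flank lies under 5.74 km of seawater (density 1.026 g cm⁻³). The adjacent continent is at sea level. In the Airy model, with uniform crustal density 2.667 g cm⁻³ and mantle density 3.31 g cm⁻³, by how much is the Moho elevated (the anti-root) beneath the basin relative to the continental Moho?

Isostatic balance requires: replacing crust with seawater at the top is compensated by replacing crust with mantle at the base: d (ρ_c − ρ_w) = a (ρ_m − ρ_c).
a = d (ρ_c − ρ_w)/(ρ_m − ρ_c) = 5.74 km × 1.641/0.643 = 14.6 km.

14.6 km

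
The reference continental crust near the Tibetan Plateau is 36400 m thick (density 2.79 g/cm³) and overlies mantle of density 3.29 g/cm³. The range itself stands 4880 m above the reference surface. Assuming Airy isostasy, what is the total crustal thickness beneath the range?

Root depth r = h ρ_c / (ρ_m − ρ_c) = 4880 m × 2.79 / 0.5 = 27230 m.
Total thickness = T + h + r = 36400 m + 4880 m + 27230 m = 68500 m.

68500 m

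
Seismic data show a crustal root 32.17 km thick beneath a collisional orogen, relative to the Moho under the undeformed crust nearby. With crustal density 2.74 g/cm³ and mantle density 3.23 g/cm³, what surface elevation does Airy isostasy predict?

In Airy isostatic equilibrium: ρ_c h = (ρ_m − ρ_c) r.
h = r (ρ_m − ρ_c) / ρ_c = 32.17 km × (3.23 − 2.74) / 2.74 = 5.75 km.

5.75 km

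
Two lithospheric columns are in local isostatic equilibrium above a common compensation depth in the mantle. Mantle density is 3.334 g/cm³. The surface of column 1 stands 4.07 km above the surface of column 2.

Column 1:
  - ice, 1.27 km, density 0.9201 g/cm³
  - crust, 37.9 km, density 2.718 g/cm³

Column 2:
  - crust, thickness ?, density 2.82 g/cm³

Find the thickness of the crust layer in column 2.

25 km

Take the compensation level at the base of the deeper column (depth z_c below the surface of column 1) and equate Σ ρ_i t_i down to z_c; mantle fills any gap and the z_c terms cancel.
Column 1: 1.27×0.9201 + 37.9×2.718 + (z_c − 39.17)×3.334
Column 2: 4.07×0 + x×2.82 + (z_c − 4.07 − 0 − x)×3.334
The z_c×3.334 term appears on both sides and cancels. Collect the known terms of each column as K = Σ(ρt)_known − 3.334 × (depth of known layers): K_1 = 104.180727 − 3.334×39.17 = −26.412053; K_2 = 0 − 3.334×(4.07 + 0) = −13.56938.
Balance: K_1 = K_2 − x×(3.334 − 2.82), so x = (K_2 − K_1)/(3.334 − 2.82) = 12.8427/0.514 = 25 km.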